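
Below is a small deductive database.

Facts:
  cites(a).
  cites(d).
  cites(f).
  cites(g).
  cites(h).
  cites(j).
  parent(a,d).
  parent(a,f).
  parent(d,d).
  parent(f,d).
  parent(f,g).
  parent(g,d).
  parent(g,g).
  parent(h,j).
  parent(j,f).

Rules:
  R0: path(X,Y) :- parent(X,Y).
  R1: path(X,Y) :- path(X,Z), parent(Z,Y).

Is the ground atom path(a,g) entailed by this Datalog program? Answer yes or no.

round 1: derive path(a,d) via R0 from parent(a,d)
round 1: derive path(a,f) via R0 from parent(a,f)
round 1: derive path(d,d) via R0 from parent(d,d)
round 1: derive path(f,d) via R0 from parent(f,d)
round 1: derive path(f,g) via R0 from parent(f,g)
round 1: derive path(g,d) via R0 from parent(g,d)
round 1: derive path(g,g) via R0 from parent(g,g)
round 1: derive path(h,j) via R0 from parent(h,j)
round 1: derive path(j,f) via R0 from parent(j,f)
round 2: derive path(a,g) via R1 from path(a,f), parent(f,g)
round 2: derive path(h,f) via R1 from path(h,j), parent(j,f)
round 2: derive path(j,d) via R1 from path(j,f), parent(f,d)
round 2: derive path(j,g) via R1 from path(j,f), parent(f,g)
round 3: derive path(h,d) via R1 from path(h,f), parent(f,d)
round 3: derive path(h,g) via R1 from path(h,f), parent(f,g)

yes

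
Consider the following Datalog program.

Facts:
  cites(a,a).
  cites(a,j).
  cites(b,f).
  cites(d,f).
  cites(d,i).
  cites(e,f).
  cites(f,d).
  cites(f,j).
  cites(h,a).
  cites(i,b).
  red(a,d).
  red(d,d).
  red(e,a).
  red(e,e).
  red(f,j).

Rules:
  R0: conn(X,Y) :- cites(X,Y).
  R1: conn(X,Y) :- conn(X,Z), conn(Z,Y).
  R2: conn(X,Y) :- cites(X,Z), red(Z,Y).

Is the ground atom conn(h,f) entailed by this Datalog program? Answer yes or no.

round 1: derive conn(a,a) via R0 from cites(a,a)
round 1: derive conn(a,j) via R0 from cites(a,j)
round 1: derive conn(b,f) via R0 from cites(b,f)
round 1: derive conn(d,f) via R0 from cites(d,f)
round 1: derive conn(d,i) via R0 from cites(d,i)
round 1: derive conn(e,f) via R0 from cites(e,f)
round 1: derive conn(f,d) via R0 from cites(f,d)
round 1: derive conn(f,j) via R0 from cites(f,j)
round 1: derive conn(h,a) via R0 from cites(h,a)
round 1: derive conn(i,b) via R0 from cites(i,b)
round 1: derive conn(a,d) via R2 from cites(a,a), red(a,d)
round 1: derive conn(b,j) via R2 from cites(b,f), red(f,j)
round 1: derive conn(d,j) via R2 from cites(d,f), red(f,j)
round 1: derive conn(e,j) via R2 from cites(e,f), red(f,j)
round 1: derive conn(h,d) via R2 from cites(h,a), red(a,d)
round 2: derive conn(a,f) via R1 from conn(a,d), conn(d,f)
round 2: derive conn(a,i) via R1 from conn(a,d), conn(d,i)
round 2: derive conn(b,d) via R1 from conn(b,f), conn(f,d)
round 2: derive conn(d,b) via R1 from conn(d,i), conn(i,b)
round 2: derive conn(d,d) via R1 from conn(d,f), conn(f,d)
round 2: derive conn(e,d) via R1 from conn(e,f), conn(f,d)
round 2: derive conn(f,f) via R1 from conn(f,d), conn(d,f)
round 2: derive conn(f,i) via R1 from conn(f,d), conn(d,i)
round 2: derive conn(h,f) via R1 from conn(h,d), conn(d,f)
round 2: derive conn(h,i) via R1 from conn(h,d), conn(d,i)
round 2: derive conn(h,j) via R1 from conn(h,a), conn(a,j)
round 2: derive conn(i,f) via R1 from conn(i,b), conn(b,f)
round 2: derive conn(i,j) via R1 from conn(i,b), conn(b,j)
round 3: derive conn(a,b) via R1 from conn(a,d), conn(d,b)
round 3: derive conn(b,b) via R1 from conn(b,d), conn(d,b)
round 3: derive conn(b,i) via R1 from conn(b,d), conn(d,i)
round 3: derive conn(e,b) via R1 from conn(e,d), conn(d,b)
round 3: derive conn(e,i) via R1 from conn(e,d), conn(d,i)
round 3: derive conn(f,b) via R1 from conn(f,d), conn(d,b)
round 3: derive conn(h,b) via R1 from conn(h,d), conn(d,b)
round 3: derive conn(i,d) via R1 from conn(i,b), conn(b,d)
round 3: derive conn(i,i) via R1 from conn(i,f), conn(f,i)

yes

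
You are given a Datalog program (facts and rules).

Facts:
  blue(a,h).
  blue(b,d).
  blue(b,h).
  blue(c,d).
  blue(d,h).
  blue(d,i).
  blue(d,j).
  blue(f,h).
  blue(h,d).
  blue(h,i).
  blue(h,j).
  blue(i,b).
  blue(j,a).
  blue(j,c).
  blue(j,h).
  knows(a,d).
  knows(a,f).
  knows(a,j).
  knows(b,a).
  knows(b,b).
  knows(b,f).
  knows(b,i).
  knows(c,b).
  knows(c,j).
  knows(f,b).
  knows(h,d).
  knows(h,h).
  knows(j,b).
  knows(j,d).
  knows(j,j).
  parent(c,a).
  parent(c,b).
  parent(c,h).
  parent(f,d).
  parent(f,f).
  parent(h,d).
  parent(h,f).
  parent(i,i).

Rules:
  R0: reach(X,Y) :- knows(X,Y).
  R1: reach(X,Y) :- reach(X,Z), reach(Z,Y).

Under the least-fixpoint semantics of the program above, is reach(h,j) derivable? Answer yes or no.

no

round 1: derive reach(a,d) via R0 from knows(a,d)
round 1: derive reach(a,f) via R0 from knows(a,f)
round 1: derive reach(a,j) via R0 from knows(a,j)
round 1: derive reach(b,a) via R0 from knows(b,a)
round 1: derive reach(b,b) via R0 from knows(b,b)
round 1: derive reach(b,f) via R0 from knows(b,f)
round 1: derive reach(b,i) via R0 from knows(b,i)
round 1: derive reach(c,b) via R0 from knows(c,b)
round 1: derive reach(c,j) via R0 from knows(c,j)
round 1: derive reach(f,b) via R0 from knows(f,b)
round 1: derive reach(h,d) via R0 from knows(h,d)
round 1: derive reach(h,h) via R0 from knows(h,h)
round 1: derive reach(j,b) via R0 from knows(j,b)
round 1: derive reach(j,d) via R0 from knows(j,d)
round 1: derive reach(j,j) via R0 from knows(j,j)
round 2: derive reach(a,b) via R1 from reach(a,f), reach(f,b)
round 2: derive reach(b,d) via R1 from reach(b,a), reach(a,d)
round 2: derive reach(b,j) via R1 from reach(b,a), reach(a,j)
round 2: derive reach(c,a) via R1 from reach(c,b), reach(b,a)
round 2: derive reach(c,d) via R1 from reach(c,j), reach(j,d)
round 2: derive reach(c,f) via R1 from reach(c,b), reach(b,f)
round 2: derive reach(c,i) via R1 from reach(c,b), reach(b,i)
round 2: derive reach(f,a) via R1 from reach(f,b), reach(b,a)
round 2: derive reach(f,f) via R1 from reach(f,b), reach(b,f)
round 2: derive reach(f,i) via R1 from reach(f,b), reach(b,i)
round 2: derive reach(j,a) via R1 from reach(j,b), reach(b,a)
round 2: derive reach(j,f) via R1 from reach(j,b), reach(b,f)
round 2: derive reach(j,i) via R1 from reach(j,b), reach(b,i)
round 3: derive reach(a,a) via R1 from reach(a,b), reach(b,a)
round 3: derive reach(a,i) via R1 from reach(a,b), reach(b,i)
round 3: derive reach(f,d) via R1 from reach(f,a), reach(a,d)
round 3: derive reach(f,j) via R1 from reach(f,a), reach(a,j)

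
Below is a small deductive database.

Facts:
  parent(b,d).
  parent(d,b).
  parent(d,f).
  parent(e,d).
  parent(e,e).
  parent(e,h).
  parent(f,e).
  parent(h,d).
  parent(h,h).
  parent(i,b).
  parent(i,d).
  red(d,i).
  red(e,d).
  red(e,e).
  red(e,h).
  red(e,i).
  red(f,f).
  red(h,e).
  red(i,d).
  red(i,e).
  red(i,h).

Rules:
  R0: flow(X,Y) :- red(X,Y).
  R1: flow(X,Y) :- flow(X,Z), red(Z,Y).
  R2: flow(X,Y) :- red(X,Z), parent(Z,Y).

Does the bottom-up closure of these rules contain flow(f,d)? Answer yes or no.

round 1: derive flow(d,i) via R0 from red(d,i)
round 1: derive flow(e,d) via R0 from red(e,d)
round 1: derive flow(e,e) via R0 from red(e,e)
round 1: derive flow(e,h) via R0 from red(e,h)
round 1: derive flow(e,i) via R0 from red(e,i)
round 1: derive flow(f,f) via R0 from red(f,f)
round 1: derive flow(h,e) via R0 from red(h,e)
round 1: derive flow(i,d) via R0 from red(i,d)
round 1: derive flow(i,e) via R0 from red(i,e)
round 1: derive flow(i,h) via R0 from red(i,h)
round 1: derive flow(d,b) via R2 from red(d,i), parent(i,b)
round 1: derive flow(d,d) via R2 from red(d,i), parent(i,d)
round 1: derive flow(e,b) via R2 from red(e,d), parent(d,b)
round 1: derive flow(e,f) via R2 from red(e,d), parent(d,f)
round 1: derive flow(f,e) via R2 from red(f,f), parent(f,e)
round 1: derive flow(h,d) via R2 from red(h,e), parent(e,d)
round 1: derive flow(h,h) via R2 from red(h,e), parent(e,h)
round 1: derive flow(i,b) via R2 from red(i,d), parent(d,b)
round 1: derive flow(i,f) via R2 from red(i,d), parent(d,f)
round 2: derive flow(d,e) via R1 from flow(d,i), red(i,e)
round 2: derive flow(d,h) via R1 from flow(d,i), red(i,h)
round 2: derive flow(f,d) via R1 from flow(f,e), red(e,d)
round 2: derive flow(f,h) via R1 from flow(f,e), red(e,h)
round 2: derive flow(f,i) via R1 from flow(f,e), red(e,i)
round 2: derive flow(h,i) via R1 from flow(h,d), red(d,i)
round 2: derive flow(i,i) via R1 from flow(i,d), red(d,i)

yes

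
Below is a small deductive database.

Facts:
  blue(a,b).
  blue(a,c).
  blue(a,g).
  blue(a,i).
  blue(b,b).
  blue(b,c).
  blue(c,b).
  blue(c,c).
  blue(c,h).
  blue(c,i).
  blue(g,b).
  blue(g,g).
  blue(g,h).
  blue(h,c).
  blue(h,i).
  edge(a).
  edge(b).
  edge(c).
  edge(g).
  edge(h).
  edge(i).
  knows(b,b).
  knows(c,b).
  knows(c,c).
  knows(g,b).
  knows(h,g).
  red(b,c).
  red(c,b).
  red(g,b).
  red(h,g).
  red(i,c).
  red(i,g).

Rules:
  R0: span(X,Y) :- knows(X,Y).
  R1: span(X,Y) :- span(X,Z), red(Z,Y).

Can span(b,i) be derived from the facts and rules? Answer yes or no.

round 1: derive span(b,b) via R0 from knows(b,b)
round 1: derive span(c,b) via R0 from knows(c,b)
round 1: derive span(c,c) via R0 from knows(c,c)
round 1: derive span(g,b) via R0 from knows(g,b)
round 1: derive span(h,g) via R0 from knows(h,g)
round 2: derive span(b,c) via R1 from span(b,b), red(b,c)
round 2: derive span(g,c) via R1 from span(g,b), red(b,c)
round 2: derive span(h,b) via R1 from span(h,g), red(g,b)
round 3: derive span(h,c) via R1 from span(h,b), red(b,c)

no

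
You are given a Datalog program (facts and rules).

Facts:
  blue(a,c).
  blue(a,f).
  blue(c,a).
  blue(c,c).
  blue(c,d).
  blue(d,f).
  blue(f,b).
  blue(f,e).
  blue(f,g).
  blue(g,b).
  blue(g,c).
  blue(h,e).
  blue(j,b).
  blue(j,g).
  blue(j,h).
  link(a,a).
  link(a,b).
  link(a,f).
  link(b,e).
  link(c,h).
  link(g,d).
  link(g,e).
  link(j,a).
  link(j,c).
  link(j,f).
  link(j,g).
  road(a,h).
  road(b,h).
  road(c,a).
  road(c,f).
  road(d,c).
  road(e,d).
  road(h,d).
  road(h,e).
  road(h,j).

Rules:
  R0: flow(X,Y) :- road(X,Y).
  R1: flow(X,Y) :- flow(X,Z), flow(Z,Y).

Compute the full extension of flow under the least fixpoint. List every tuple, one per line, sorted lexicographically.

flow(a,a)
flow(a,c)
flow(a,d)
flow(a,e)
flow(a,f)
flow(a,h)
flow(a,j)
flow(b,a)
flow(b,c)
flow(b,d)
flow(b,e)
flow(b,f)
flow(b,h)
flow(b,j)
flow(c,a)
flow(c,c)
flow(c,d)
flow(c,e)
flow(c,f)
flow(c,h)
flow(c,j)
flow(d,a)
flow(d,c)
flow(d,d)
flow(d,e)
flow(d,f)
flow(d,h)
flow(d,j)
flow(e,a)
flow(e,c)
flow(e,d)
flow(e,e)
flow(e,f)
flow(e,h)
flow(e,j)
flow(h,a)
flow(h,c)
flow(h,d)
flow(h,e)
flow(h,f)
flow(h,h)
flow(h,j)

round 1: derive flow(a,h) via R0 from road(a,h)
round 1: derive flow(b,h) via R0 from road(b,h)
round 1: derive flow(c,a) via R0 from road(c,a)
round 1: derive flow(c,f) via R0 from road(c,f)
round 1: derive flow(d,c) via R0 from road(d,c)
round 1: derive flow(e,d) via R0 from road(e,d)
round 1: derive flow(h,d) via R0 from road(h,d)
round 1: derive flow(h,e) via R0 from road(h,e)
round 1: derive flow(h,j) via R0 from road(h,j)
round 2: derive flow(a,d) via R1 from flow(a,h), flow(h,d)
round 2: derive flow(a,e) via R1 from flow(a,h), flow(h,e)
round 2: derive flow(a,j) via R1 from flow(a,h), flow(h,j)
round 2: derive flow(b,d) via R1 from flow(b,h), flow(h,d)
round 2: derive flow(b,e) via R1 from flow(b,h), flow(h,e)
round 2: derive flow(b,j) via R1 from flow(b,h), flow(h,j)
round 2: derive flow(c,h) via R1 from flow(c,a), flow(a,h)
round 2: derive flow(d,a) via R1 from flow(d,c), flow(c,a)
round 2: derive flow(d,f) via R1 from flow(d,c), flow(c,f)
round 2: derive flow(e,c) via R1 from flow(e,d), flow(d,c)
round 2: derive flow(h,c) via R1 from flow(h,d), flow(d,c)
round 3: derive flow(a,a) via R1 from flow(a,d), flow(d,a)
round 3: derive flow(a,c) via R1 from flow(a,d), flow(d,c)
round 3: derive flow(a,f) via R1 from flow(a,d), flow(d,f)
round 3: derive flow(b,a) via R1 from flow(b,d), flow(d,a)
round 3: derive flow(b,c) via R1 from flow(b,d), flow(d,c)
round 3: derive flow(b,f) via R1 from flow(b,d), flow(d,f)
round 3: derive flow(c,c) via R1 from flow(c,h), flow(h,c)
round 3: derive flow(c,d) via R1 from flow(c,a), flow(a,d)
round 3: derive flow(c,e) via R1 from flow(c,a), flow(a,e)
round 3: derive flow(c,j) via R1 from flow(c,a), flow(a,j)
round 3: derive flow(d,d) via R1 from flow(d,a), flow(a,d)
round 3: derive flow(d,e) via R1 from flow(d,a), flow(a,e)
round 3: derive flow(d,h) via R1 from flow(d,a), flow(a,h)
round 3: derive flow(d,j) via R1 from flow(d,a), flow(a,j)
round 3: derive flow(e,a) via R1 from flow(e,c), flow(c,a)
round 3: derive flow(e,f) via R1 from flow(e,c), flow(c,f)
round 3: derive flow(e,h) via R1 from flow(e,c), flow(c,h)
round 3: derive flow(h,a) via R1 from flow(h,c), flow(c,a)
round 3: derive flow(h,f) via R1 from flow(h,c), flow(c,f)
round 3: derive flow(h,h) via R1 from flow(h,c), flow(c,h)
round 4: derive flow(e,e) via R1 from flow(e,a), flow(a,e)
round 4: derive flow(e,j) via R1 from flow(e,a), flow(a,j)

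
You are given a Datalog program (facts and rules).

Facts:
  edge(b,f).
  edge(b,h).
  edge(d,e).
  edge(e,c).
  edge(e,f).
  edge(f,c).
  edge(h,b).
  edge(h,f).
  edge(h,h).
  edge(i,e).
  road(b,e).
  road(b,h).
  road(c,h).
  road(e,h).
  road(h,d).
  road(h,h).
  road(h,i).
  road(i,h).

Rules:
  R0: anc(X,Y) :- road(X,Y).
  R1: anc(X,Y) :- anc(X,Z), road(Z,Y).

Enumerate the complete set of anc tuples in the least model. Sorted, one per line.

round 1: derive anc(b,e) via R0 from road(b,e)
round 1: derive anc(b,h) via R0 from road(b,h)
round 1: derive anc(c,h) via R0 from road(c,h)
round 1: derive anc(e,h) via R0 from road(e,h)
round 1: derive anc(h,d) via R0 from road(h,d)
round 1: derive anc(h,h) via R0 from road(h,h)
round 1: derive anc(h,i) via R0 from road(h,i)
round 1: derive anc(i,h) via R0 from road(i,h)
round 2: derive anc(b,d) via R1 from anc(b,h), road(h,d)
round 2: derive anc(b,i) via R1 from anc(b,h), road(h,i)
round 2: derive anc(c,d) via R1 from anc(c,h), road(h,d)
round 2: derive anc(c,i) via R1 from anc(c,h), road(h,i)
round 2: derive anc(e,d) via R1 from anc(e,h), road(h,d)
round 2: derive anc(e,i) via R1 from anc(e,h), road(h,i)
round 2: derive anc(i,d) via R1 from anc(i,h), road(h,d)
round 2: derive anc(i,i) via R1 from anc(i,h), road(h,i)

anc(b,d)
anc(b,e)
anc(b,h)
anc(b,i)
anc(c,d)
anc(c,h)
anc(c,i)
anc(e,d)
anc(e,h)
anc(e,i)
anc(h,d)
anc(h,h)
anc(h,i)
anc(i,d)
anc(i,h)
anc(i,i)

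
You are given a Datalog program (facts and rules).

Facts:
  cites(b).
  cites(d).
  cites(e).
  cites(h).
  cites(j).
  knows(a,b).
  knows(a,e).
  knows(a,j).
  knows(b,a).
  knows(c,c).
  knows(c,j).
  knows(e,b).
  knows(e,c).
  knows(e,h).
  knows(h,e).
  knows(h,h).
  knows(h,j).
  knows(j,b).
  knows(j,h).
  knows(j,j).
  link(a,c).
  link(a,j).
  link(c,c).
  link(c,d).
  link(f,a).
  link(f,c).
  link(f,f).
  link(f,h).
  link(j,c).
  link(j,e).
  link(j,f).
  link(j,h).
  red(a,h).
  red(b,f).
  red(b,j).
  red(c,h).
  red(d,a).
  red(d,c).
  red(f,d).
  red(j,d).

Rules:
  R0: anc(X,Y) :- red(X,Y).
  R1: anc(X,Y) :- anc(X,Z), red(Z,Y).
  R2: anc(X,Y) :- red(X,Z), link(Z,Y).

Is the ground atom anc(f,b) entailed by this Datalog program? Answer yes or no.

round 1: derive anc(a,h) via R0 from red(a,h)
round 1: derive anc(b,f) via R0 from red(b,f)
round 1: derive anc(b,j) via R0 from red(b,j)
round 1: derive anc(c,h) via R0 from red(c,h)
round 1: derive anc(d,a) via R0 from red(d,a)
round 1: derive anc(d,c) via R0 from red(d,c)
round 1: derive anc(f,d) via R0 from red(f,d)
round 1: derive anc(j,d) via R0 from red(j,d)
round 1: derive anc(b,a) via R2 from red(b,f), link(f,a)
round 1: derive anc(b,c) via R2 from red(b,f), link(f,c)
round 1: derive anc(b,e) via R2 from red(b,j), link(j,e)
round 1: derive anc(b,h) via R2 from red(b,f), link(f,h)
round 1: derive anc(d,d) via R2 from red(d,c), link(c,d)
round 1: derive anc(d,j) via R2 from red(d,a), link(a,j)
round 2: derive anc(b,d) via R1 from anc(b,f), red(f,d)
round 2: derive anc(d,h) via R1 from anc(d,a), red(a,h)
round 2: derive anc(f,a) via R1 from anc(f,d), red(d,a)
round 2: derive anc(f,c) via R1 from anc(f,d), red(d,c)
round 2: derive anc(j,a) via R1 from anc(j,d), red(d,a)
round 2: derive anc(j,c) via R1 from anc(j,d), red(d,c)
round 3: derive anc(f,h) via R1 from anc(f,a), red(a,h)
round 3: derive anc(j,h) via R1 from anc(j,a), red(a,h)

no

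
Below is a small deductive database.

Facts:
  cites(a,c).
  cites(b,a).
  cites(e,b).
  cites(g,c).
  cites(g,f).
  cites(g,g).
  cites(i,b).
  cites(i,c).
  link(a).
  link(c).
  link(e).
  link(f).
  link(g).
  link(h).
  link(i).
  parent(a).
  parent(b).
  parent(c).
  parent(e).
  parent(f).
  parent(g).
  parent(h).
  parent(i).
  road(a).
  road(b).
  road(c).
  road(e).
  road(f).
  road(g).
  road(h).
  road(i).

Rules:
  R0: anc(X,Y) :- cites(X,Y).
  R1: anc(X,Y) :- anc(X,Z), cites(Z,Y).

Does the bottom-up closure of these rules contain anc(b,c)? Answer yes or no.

yes

round 1: derive anc(a,c) via R0 from cites(a,c)
round 1: derive anc(b,a) via R0 from cites(b,a)
round 1: derive anc(e,b) via R0 from cites(e,b)
round 1: derive anc(g,c) via R0 from cites(g,c)
round 1: derive anc(g,f) via R0 from cites(g,f)
round 1: derive anc(g,g) via R0 from cites(g,g)
round 1: derive anc(i,b) via R0 from cites(i,b)
round 1: derive anc(i,c) via R0 from cites(i,c)
round 2: derive anc(b,c) via R1 from anc(b,a), cites(a,c)
round 2: derive anc(e,a) via R1 from anc(e,b), cites(b,a)
round 2: derive anc(i,a) via R1 from anc(i,b), cites(b,a)
round 3: derive anc(e,c) via R1 from anc(e,a), cites(a,c)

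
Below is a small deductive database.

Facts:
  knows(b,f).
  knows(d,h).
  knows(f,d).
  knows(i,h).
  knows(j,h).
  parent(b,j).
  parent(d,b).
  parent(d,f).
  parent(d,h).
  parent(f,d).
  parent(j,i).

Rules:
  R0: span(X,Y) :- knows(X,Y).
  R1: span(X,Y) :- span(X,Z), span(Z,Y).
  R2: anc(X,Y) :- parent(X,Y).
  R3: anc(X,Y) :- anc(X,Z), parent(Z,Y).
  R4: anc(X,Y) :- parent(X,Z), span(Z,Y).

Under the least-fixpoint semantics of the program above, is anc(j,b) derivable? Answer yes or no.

no

round 1: derive span(b,f) via R0 from knows(b,f)
round 1: derive span(d,h) via R0 from knows(d,h)
round 1: derive span(f,d) via R0 from knows(f,d)
round 1: derive span(i,h) via R0 from knows(i,h)
round 1: derive span(j,h) via R0 from knows(j,h)
round 1: derive anc(b,j) via R2 from parent(b,j)
round 1: derive anc(d,b) via R2 from parent(d,b)
round 1: derive anc(d,f) via R2 from parent(d,f)
round 1: derive anc(d,h) via R2 from parent(d,h)
round 1: derive anc(f,d) via R2 from parent(f,d)
round 1: derive anc(j,i) via R2 from parent(j,i)
round 2: derive span(b,d) via R1 from span(b,f), span(f,d)
round 2: derive span(f,h) via R1 from span(f,d), span(d,h)
round 2: derive anc(b,i) via R3 from anc(b,j), parent(j,i)
round 2: derive anc(d,d) via R3 from anc(d,f), parent(f,d)
round 2: derive anc(d,j) via R3 from anc(d,b), parent(b,j)
round 2: derive anc(f,b) via R3 from anc(f,d), parent(d,b)
round 2: derive anc(f,f) via R3 from anc(f,d), parent(d,f)
round 2: derive anc(f,h) via R3 from anc(f,d), parent(d,h)
round 2: derive anc(b,h) via R4 from parent(b,j), span(j,h)
round 2: derive anc(j,h) via R4 from parent(j,i), span(i,h)
round 3: derive span(b,h) via R1 from span(b,d), span(d,h)
round 3: derive anc(d,i) via R3 from anc(d,j), parent(j,i)
round 3: derive anc(f,j) via R3 from anc(f,b), parent(b,j)
round 4: derive anc(f,i) via R3 from anc(f,j), parent(j,i)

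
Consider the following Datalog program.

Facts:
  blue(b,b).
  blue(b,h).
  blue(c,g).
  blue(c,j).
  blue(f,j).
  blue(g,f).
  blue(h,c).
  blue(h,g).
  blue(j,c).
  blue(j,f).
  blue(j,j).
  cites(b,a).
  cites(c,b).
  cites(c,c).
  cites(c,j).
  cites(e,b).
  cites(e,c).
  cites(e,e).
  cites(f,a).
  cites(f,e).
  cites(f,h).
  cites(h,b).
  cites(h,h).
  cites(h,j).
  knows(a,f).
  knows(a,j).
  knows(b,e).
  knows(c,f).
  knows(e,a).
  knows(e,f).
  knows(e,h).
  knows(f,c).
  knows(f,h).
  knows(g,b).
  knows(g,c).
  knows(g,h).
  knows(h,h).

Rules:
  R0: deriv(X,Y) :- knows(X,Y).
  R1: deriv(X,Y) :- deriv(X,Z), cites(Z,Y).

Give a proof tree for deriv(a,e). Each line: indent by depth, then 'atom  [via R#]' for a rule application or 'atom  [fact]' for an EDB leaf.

deriv(a,e)  [via R1]
  deriv(a,f)  [via R0]
    knows(a,f)  [fact]
  cites(f,e)  [fact]

round 1: derive deriv(a,f) via R0 from knows(a,f)
round 1: derive deriv(a,j) via R0 from knows(a,j)
round 1: derive deriv(b,e) via R0 from knows(b,e)
round 1: derive deriv(c,f) via R0 from knows(c,f)
round 1: derive deriv(e,a) via R0 from knows(e,a)
round 1: derive deriv(e,f) via R0 from knows(e,f)
round 1: derive deriv(e,h) via R0 from knows(e,h)
round 1: derive deriv(f,c) via R0 from knows(f,c)
round 1: derive deriv(f,h) via R0 from knows(f,h)
round 1: derive deriv(g,b) via R0 from knows(g,b)
round 1: derive deriv(g,c) via R0 from knows(g,c)
round 1: derive deriv(g,h) via R0 from knows(g,h)
round 1: derive deriv(h,h) via R0 from knows(h,h)
round 2: derive deriv(a,a) via R1 from deriv(a,f), cites(f,a)
round 2: derive deriv(a,e) via R1 from deriv(a,f), cites(f,e)
round 2: derive deriv(a,h) via R1 from deriv(a,f), cites(f,h)
round 2: derive deriv(b,b) via R1 from deriv(b,e), cites(e,b)
round 2: derive deriv(b,c) via R1 from deriv(b,e), cites(e,c)
round 2: derive deriv(c,a) via R1 from deriv(c,f), cites(f,a)
round 2: derive deriv(c,e) via R1 from deriv(c,f), cites(f,e)
round 2: derive deriv(c,h) via R1 from deriv(c,f), cites(f,h)
round 2: derive deriv(e,b) via R1 from deriv(e,h), cites(h,b)
round 2: derive deriv(e,e) via R1 from deriv(e,f), cites(f,e)
round 2: derive deriv(e,j) via R1 from deriv(e,h), cites(h,j)
round 2: derive deriv(f,b) via R1 from deriv(f,c), cites(c,b)
round 2: derive deriv(f,j) via R1 from deriv(f,c), cites(c,j)
round 2: derive deriv(g,a) via R1 from deriv(g,b), cites(b,a)
round 2: derive deriv(g,j) via R1 from deriv(g,c), cites(c,j)
round 2: derive deriv(h,b) via R1 from deriv(h,h), cites(h,b)
round 2: derive deriv(h,j) via R1 from deriv(h,h), cites(h,j)
round 3: derive deriv(a,b) via R1 from deriv(a,e), cites(e,b)
round 3: derive deriv(a,c) via R1 from deriv(a,e), cites(e,c)
round 3: derive deriv(b,a) via R1 from deriv(b,b), cites(b,a)
round 3: derive deriv(b,j) via R1 from deriv(b,c), cites(c,j)
round 3: derive deriv(c,b) via R1 from deriv(c,e), cites(e,b)
round 3: derive deriv(c,c) via R1 from deriv(c,e), cites(e,c)
round 3: derive deriv(c,j) via R1 from deriv(c,h), cites(h,j)
round 3: derive deriv(e,c) via R1 from deriv(e,e), cites(e,c)
round 3: derive deriv(f,a) via R1 from deriv(f,b), cites(b,a)
round 3: derive deriv(h,a) via R1 from deriv(h,b), cites(b,a)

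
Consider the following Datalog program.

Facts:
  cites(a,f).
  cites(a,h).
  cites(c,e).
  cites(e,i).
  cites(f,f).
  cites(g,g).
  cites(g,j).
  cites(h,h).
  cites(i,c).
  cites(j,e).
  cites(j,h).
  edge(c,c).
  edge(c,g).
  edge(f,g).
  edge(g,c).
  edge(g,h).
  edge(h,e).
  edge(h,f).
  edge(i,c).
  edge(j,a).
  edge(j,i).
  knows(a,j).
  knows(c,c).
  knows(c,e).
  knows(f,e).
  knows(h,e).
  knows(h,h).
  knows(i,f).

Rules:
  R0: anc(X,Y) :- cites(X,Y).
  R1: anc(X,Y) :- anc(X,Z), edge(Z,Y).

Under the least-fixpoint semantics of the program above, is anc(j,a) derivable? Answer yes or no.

round 1: derive anc(a,f) via R0 from cites(a,f)
round 1: derive anc(a,h) via R0 from cites(a,h)
round 1: derive anc(c,e) via R0 from cites(c,e)
round 1: derive anc(e,i) via R0 from cites(e,i)
round 1: derive anc(f,f) via R0 from cites(f,f)
round 1: derive anc(g,g) via R0 from cites(g,g)
round 1: derive anc(g,j) via R0 from cites(g,j)
round 1: derive anc(h,h) via R0 from cites(h,h)
round 1: derive anc(i,c) via R0 from cites(i,c)
round 1: derive anc(j,e) via R0 from cites(j,e)
round 1: derive anc(j,h) via R0 from cites(j,h)
round 2: derive anc(a,e) via R1 from anc(a,h), edge(h,e)
round 2: derive anc(a,g) via R1 from anc(a,f), edge(f,g)
round 2: derive anc(e,c) via R1 from anc(e,i), edge(i,c)
round 2: derive anc(f,g) via R1 from anc(f,f), edge(f,g)
round 2: derive anc(g,a) via R1 from anc(g,j), edge(j,a)
round 2: derive anc(g,c) via R1 from anc(g,g), edge(g,c)
round 2: derive anc(g,h) via R1 from anc(g,g), edge(g,h)
round 2: derive anc(g,i) via R1 from anc(g,j), edge(j,i)
round 2: derive anc(h,e) via R1 from anc(h,h), edge(h,e)
round 2: derive anc(h,f) via R1 from anc(h,h), edge(h,f)
round 2: derive anc(i,g) via R1 from anc(i,c), edge(c,g)
round 2: derive anc(j,f) via R1 from anc(j,h), edge(h,f)
round 3: derive anc(a,c) via R1 from anc(a,g), edge(g,c)
round 3: derive anc(e,g) via R1 from anc(e,c), edge(c,g)
round 3: derive anc(f,c) via R1 from anc(f,g), edge(g,c)
round 3: derive anc(f,h) via R1 from anc(f,g), edge(g,h)
round 3: derive anc(g,e) via R1 from anc(g,h), edge(h,e)
round 3: derive anc(g,f) via R1 from anc(g,h), edge(h,f)
round 3: derive anc(h,g) via R1 from anc(h,f), edge(f,g)
round 3: derive anc(i,h) via R1 from anc(i,g), edge(g,h)
round 3: derive anc(j,g) via R1 from anc(j,f), edge(f,g)
round 4: derive anc(e,h) via R1 from anc(e,g), edge(g,h)
round 4: derive anc(f,e) via R1 from anc(f,h), edge(h,e)
round 4: derive anc(h,c) via R1 from anc(h,g), edge(g,c)
round 4: derive anc(i,e) via R1 from anc(i,h), edge(h,e)
round 4: derive anc(i,f) via R1 from anc(i,h), edge(h,f)
round 4: derive anc(j,c) via R1 from anc(j,g), edge(g,c)
round 5: derive anc(e,e) via R1 from anc(e,h), edge(h,e)
round 5: derive anc(e,f) via R1 from anc(e,h), edge(h,f)

no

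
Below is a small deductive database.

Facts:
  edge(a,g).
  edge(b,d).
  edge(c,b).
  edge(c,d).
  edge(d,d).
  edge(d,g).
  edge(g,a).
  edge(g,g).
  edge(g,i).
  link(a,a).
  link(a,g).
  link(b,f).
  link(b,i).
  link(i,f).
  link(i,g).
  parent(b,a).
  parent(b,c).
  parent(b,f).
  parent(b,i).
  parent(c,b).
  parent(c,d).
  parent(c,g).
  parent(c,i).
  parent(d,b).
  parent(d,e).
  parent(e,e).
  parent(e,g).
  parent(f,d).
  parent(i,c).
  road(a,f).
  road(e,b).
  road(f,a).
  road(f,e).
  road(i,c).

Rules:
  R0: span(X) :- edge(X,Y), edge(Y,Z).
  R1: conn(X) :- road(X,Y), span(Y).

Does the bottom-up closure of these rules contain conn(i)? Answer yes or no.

round 1: derive span(a) via R0 from edge(a,g), edge(g,a)
round 1: derive span(b) via R0 from edge(b,d), edge(d,d)
round 1: derive span(c) via R0 from edge(c,b), edge(b,d)
round 1: derive span(d) via R0 from edge(d,d), edge(d,d)
round 1: derive span(g) via R0 from edge(g,a), edge(a,g)
round 2: derive conn(e) via R1 from road(e,b), span(b)
round 2: derive conn(f) via R1 from road(f,a), span(a)
round 2: derive conn(i) via R1 from road(i,c), span(c)

yes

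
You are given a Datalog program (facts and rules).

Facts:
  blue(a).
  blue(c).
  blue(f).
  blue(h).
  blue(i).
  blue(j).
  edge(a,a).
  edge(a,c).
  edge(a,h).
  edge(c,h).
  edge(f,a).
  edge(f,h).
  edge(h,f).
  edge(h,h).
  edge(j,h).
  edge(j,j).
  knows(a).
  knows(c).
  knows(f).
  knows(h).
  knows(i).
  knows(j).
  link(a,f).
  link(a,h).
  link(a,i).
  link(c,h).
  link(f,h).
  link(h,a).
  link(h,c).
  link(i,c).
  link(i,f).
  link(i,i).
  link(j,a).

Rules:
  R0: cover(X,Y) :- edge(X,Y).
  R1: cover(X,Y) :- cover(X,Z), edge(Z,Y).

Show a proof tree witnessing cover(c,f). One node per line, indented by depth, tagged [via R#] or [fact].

round 1: derive cover(a,a) via R0 from edge(a,a)
round 1: derive cover(a,c) via R0 from edge(a,c)
round 1: derive cover(a,h) via R0 from edge(a,h)
round 1: derive cover(c,h) via R0 from edge(c,h)
round 1: derive cover(f,a) via R0 from edge(f,a)
round 1: derive cover(f,h) via R0 from edge(f,h)
round 1: derive cover(h,f) via R0 from edge(h,f)
round 1: derive cover(h,h) via R0 from edge(h,h)
round 1: derive cover(j,h) via R0 from edge(j,h)
round 1: derive cover(j,j) via R0 from edge(j,j)
round 2: derive cover(a,f) via R1 from cover(a,h), edge(h,f)
round 2: derive cover(c,f) via R1 from cover(c,h), edge(h,f)
round 2: derive cover(f,c) via R1 from cover(f,a), edge(a,c)
round 2: derive cover(f,f) via R1 from cover(f,h), edge(h,f)
round 2: derive cover(h,a) via R1 from cover(h,f), edge(f,a)
round 2: derive cover(j,f) via R1 from cover(j,h), edge(h,f)
round 3: derive cover(c,a) via R1 from cover(c,f), edge(f,a)
round 3: derive cover(h,c) via R1 from cover(h,a), edge(a,c)
round 3: derive cover(j,a) via R1 from cover(j,f), edge(f,a)
round 4: derive cover(c,c) via R1 from cover(c,a), edge(a,c)
round 4: derive cover(j,c) via R1 from cover(j,a), edge(a,c)

cover(c,f)  [via R1]
  cover(c,h)  [via R0]
    edge(c,h)  [fact]
  edge(h,f)  [fact]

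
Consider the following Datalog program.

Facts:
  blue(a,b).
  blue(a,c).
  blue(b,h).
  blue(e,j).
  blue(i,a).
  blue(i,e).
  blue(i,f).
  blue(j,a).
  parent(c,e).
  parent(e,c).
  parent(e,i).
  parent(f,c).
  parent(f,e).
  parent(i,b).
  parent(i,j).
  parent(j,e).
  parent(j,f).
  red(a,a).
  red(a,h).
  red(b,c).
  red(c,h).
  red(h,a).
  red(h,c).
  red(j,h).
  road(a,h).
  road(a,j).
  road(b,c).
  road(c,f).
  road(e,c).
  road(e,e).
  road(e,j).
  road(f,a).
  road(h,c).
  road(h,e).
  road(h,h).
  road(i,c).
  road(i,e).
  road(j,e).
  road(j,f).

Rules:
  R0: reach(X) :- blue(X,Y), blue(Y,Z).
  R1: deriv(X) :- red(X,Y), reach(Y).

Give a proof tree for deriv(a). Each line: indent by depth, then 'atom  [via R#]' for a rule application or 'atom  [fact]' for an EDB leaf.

deriv(a)  [via R1]
  red(a,a)  [fact]
  reach(a)  [via R0]
    blue(a,b)  [fact]
    blue(b,h)  [fact]

round 1: derive reach(a) via R0 from blue(a,b), blue(b,h)
round 1: derive reach(e) via R0 from blue(e,j), blue(j,a)
round 1: derive reach(i) via R0 from blue(i,a), blue(a,b)
round 1: derive reach(j) via R0 from blue(j,a), blue(a,b)
round 2: derive deriv(a) via R1 from red(a,a), reach(a)
round 2: derive deriv(h) via R1 from red(h,a), reach(a)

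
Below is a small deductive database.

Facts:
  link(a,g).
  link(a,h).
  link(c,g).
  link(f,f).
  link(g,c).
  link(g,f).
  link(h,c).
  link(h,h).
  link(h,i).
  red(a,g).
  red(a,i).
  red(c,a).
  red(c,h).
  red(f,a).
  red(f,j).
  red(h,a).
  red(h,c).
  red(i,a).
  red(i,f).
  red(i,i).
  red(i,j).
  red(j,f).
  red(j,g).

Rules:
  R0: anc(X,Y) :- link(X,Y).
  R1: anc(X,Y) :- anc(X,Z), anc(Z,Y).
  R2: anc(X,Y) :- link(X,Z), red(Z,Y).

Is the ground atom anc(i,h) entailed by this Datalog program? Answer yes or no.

no

round 1: derive anc(a,g) via R0 from link(a,g)
round 1: derive anc(a,h) via R0 from link(a,h)
round 1: derive anc(c,g) via R0 from link(c,g)
round 1: derive anc(f,f) via R0 from link(f,f)
round 1: derive anc(g,c) via R0 from link(g,c)
round 1: derive anc(g,f) via R0 from link(g,f)
round 1: derive anc(h,c) via R0 from link(h,c)
round 1: derive anc(h,h) via R0 from link(h,h)
round 1: derive anc(h,i) via R0 from link(h,i)
round 1: derive anc(a,a) via R2 from link(a,h), red(h,a)
round 1: derive anc(a,c) via R2 from link(a,h), red(h,c)
round 1: derive anc(f,a) via R2 from link(f,f), red(f,a)
round 1: derive anc(f,j) via R2 from link(f,f), red(f,j)
round 1: derive anc(g,a) via R2 from link(g,c), red(c,a)
round 1: derive anc(g,h) via R2 from link(g,c), red(c,h)
round 1: derive anc(g,j) via R2 from link(g,f), red(f,j)
round 1: derive anc(h,a) via R2 from link(h,c), red(c,a)
round 1: derive anc(h,f) via R2 from link(h,i), red(i,f)
round 1: derive anc(h,j) via R2 from link(h,i), red(i,j)
round 2: derive anc(a,f) via R1 from anc(a,g), anc(g,f)
round 2: derive anc(a,i) via R1 from anc(a,h), anc(h,i)
round 2: derive anc(a,j) via R1 from anc(a,g), anc(g,j)
round 2: derive anc(c,a) via R1 from anc(c,g), anc(g,a)
round 2: derive anc(c,c) via R1 from anc(c,g), anc(g,c)
round 2: derive anc(c,f) via R1 from anc(c,g), anc(g,f)
round 2: derive anc(c,h) via R1 from anc(c,g), anc(g,h)
round 2: derive anc(c,j) via R1 from anc(c,g), anc(g,j)
round 2: derive anc(f,c) via R1 from anc(f,a), anc(a,c)
round 2: derive anc(f,g) via R1 from anc(f,a), anc(a,g)
round 2: derive anc(f,h) via R1 from anc(f,a), anc(a,h)
round 2: derive anc(g,g) via R1 from anc(g,a), anc(a,g)
round 2: derive anc(g,i) via R1 from anc(g,h), anc(h,i)
round 2: derive anc(h,g) via R1 from anc(h,a), anc(a,g)
round 3: derive anc(c,i) via R1 from anc(c,a), anc(a,i)
round 3: derive anc(f,i) via R1 from anc(f,a), anc(a,i)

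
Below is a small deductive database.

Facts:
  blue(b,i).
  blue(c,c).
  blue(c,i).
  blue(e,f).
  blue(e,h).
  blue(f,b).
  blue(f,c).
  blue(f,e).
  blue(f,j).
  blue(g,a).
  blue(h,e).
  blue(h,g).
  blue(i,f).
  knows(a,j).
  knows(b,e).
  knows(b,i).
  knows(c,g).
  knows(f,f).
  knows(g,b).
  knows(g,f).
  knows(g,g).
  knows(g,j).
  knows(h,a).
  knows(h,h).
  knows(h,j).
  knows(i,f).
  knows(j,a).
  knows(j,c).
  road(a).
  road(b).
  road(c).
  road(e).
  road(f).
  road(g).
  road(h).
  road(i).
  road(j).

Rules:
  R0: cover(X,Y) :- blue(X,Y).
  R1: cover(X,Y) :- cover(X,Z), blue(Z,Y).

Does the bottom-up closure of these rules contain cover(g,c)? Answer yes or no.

round 1: derive cover(b,i) via R0 from blue(b,i)
round 1: derive cover(c,c) via R0 from blue(c,c)
round 1: derive cover(c,i) via R0 from blue(c,i)
round 1: derive cover(e,f) via R0 from blue(e,f)
round 1: derive cover(e,h) via R0 from blue(e,h)
round 1: derive cover(f,b) via R0 from blue(f,b)
round 1: derive cover(f,c) via R0 from blue(f,c)
round 1: derive cover(f,e) via R0 from blue(f,e)
round 1: derive cover(f,j) via R0 from blue(f,j)
round 1: derive cover(g,a) via R0 from blue(g,a)
round 1: derive cover(h,e) via R0 from blue(h,e)
round 1: derive cover(h,g) via R0 from blue(h,g)
round 1: derive cover(i,f) via R0 from blue(i,f)
round 2: derive cover(b,f) via R1 from cover(b,i), blue(i,f)
round 2: derive cover(c,f) via R1 from cover(c,i), blue(i,f)
round 2: derive cover(e,b) via R1 from cover(e,f), blue(f,b)
round 2: derive cover(e,c) via R1 from cover(e,f), blue(f,c)
round 2: derive cover(e,e) via R1 from cover(e,f), blue(f,e)
round 2: derive cover(e,g) via R1 from cover(e,h), blue(h,g)
round 2: derive cover(e,j) via R1 from cover(e,f), blue(f,j)
round 2: derive cover(f,f) via R1 from cover(f,e), blue(e,f)
round 2: derive cover(f,h) via R1 from cover(f,e), blue(e,h)
round 2: derive cover(f,i) via R1 from cover(f,b), blue(b,i)
round 2: derive cover(h,a) via R1 from cover(h,g), blue(g,a)
round 2: derive cover(h,f) via R1 from cover(h,e), blue(e,f)
round 2: derive cover(h,h) via R1 from cover(h,e), blue(e,h)
round 2: derive cover(i,b) via R1 from cover(i,f), blue(f,b)
round 2: derive cover(i,c) via R1 from cover(i,f), blue(f,c)
round 2: derive cover(i,e) via R1 from cover(i,f), blue(f,e)
round 2: derive cover(i,j) via R1 from cover(i,f), blue(f,j)
round 3: derive cover(b,b) via R1 from cover(b,f), blue(f,b)
round 3: derive cover(b,c) via R1 from cover(b,f), blue(f,c)
round 3: derive cover(b,e) via R1 from cover(b,f), blue(f,e)
round 3: derive cover(b,j) via R1 from cover(b,f), blue(f,j)
round 3: derive cover(c,b) via R1 from cover(c,f), blue(f,b)
round 3: derive cover(c,e) via R1 from cover(c,f), blue(f,e)
round 3: derive cover(c,j) via R1 from cover(c,f), blue(f,j)
round 3: derive cover(e,a) via R1 from cover(e,g), blue(g,a)
round 3: derive cover(e,i) via R1 from cover(e,b), blue(b,i)
round 3: derive cover(f,g) via R1 from cover(f,h), blue(h,g)
round 3: derive cover(h,b) via R1 from cover(h,f), blue(f,b)
round 3: derive cover(h,c) via R1 from cover(h,f), blue(f,c)
round 3: derive cover(h,j) via R1 from cover(h,f), blue(f,j)
round 3: derive cover(i,h) via R1 from cover(i,e), blue(e,h)
round 3: derive cover(i,i) via R1 from cover(i,b), blue(b,i)
round 4: derive cover(b,h) via R1 from cover(b,e), blue(e,h)
round 4: derive cover(c,h) via R1 from cover(c,e), blue(e,h)
round 4: derive cover(f,a) via R1 from cover(f,g), blue(g,a)
round 4: derive cover(h,i) via R1 from cover(h,b), blue(b,i)
round 4: derive cover(i,g) via R1 from cover(i,h), blue(h,g)
round 5: derive cover(b,g) via R1 from cover(b,h), blue(h,g)
round 5: derive cover(c,g) via R1 from cover(c,h), blue(h,g)
round 5: derive cover(i,a) via R1 from cover(i,g), blue(g,a)
round 6: derive cover(b,a) via R1 from cover(b,g), blue(g,a)
round 6: derive cover(c,a) via R1 from cover(c,g), blue(g,a)

no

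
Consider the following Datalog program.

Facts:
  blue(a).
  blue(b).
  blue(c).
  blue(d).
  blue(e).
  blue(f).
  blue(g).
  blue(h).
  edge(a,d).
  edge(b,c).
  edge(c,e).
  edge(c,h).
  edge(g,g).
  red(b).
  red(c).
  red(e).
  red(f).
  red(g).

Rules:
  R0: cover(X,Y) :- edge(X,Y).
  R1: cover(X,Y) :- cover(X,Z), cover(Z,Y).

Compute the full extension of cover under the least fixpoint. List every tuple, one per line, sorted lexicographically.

cover(a,d)
cover(b,c)
cover(b,e)
cover(b,h)
cover(c,e)
cover(c,h)
cover(g,g)

round 1: derive cover(a,d) via R0 from edge(a,d)
round 1: derive cover(b,c) via R0 from edge(b,c)
round 1: derive cover(c,e) via R0 from edge(c,e)
round 1: derive cover(c,h) via R0 from edge(c,h)
round 1: derive cover(g,g) via R0 from edge(g,g)
round 2: derive cover(b,e) via R1 from cover(b,c), cover(c,e)
round 2: derive cover(b,h) via R1 from cover(b,c), cover(c,h)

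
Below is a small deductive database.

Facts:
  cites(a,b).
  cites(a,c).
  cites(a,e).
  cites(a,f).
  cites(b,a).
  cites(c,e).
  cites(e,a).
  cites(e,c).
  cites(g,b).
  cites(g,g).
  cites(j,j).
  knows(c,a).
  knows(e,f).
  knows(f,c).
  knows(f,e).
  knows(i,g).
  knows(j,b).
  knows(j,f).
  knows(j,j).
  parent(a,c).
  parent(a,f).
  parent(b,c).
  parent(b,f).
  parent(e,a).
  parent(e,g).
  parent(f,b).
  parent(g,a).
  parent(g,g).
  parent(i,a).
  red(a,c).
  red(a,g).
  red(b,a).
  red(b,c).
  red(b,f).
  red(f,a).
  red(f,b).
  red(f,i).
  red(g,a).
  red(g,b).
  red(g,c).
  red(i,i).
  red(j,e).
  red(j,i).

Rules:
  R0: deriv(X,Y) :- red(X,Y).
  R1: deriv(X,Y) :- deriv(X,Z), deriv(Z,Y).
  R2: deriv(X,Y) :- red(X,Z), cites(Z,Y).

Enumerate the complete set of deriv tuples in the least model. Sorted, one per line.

deriv(a,a)
deriv(a,b)
deriv(a,c)
deriv(a,e)
deriv(a,f)
deriv(a,g)
deriv(a,i)
deriv(b,a)
deriv(b,b)
deriv(b,c)
deriv(b,e)
deriv(b,f)
deriv(b,g)
deriv(b,i)
deriv(f,a)
deriv(f,b)
deriv(f,c)
deriv(f,e)
deriv(f,f)
deriv(f,g)
deriv(f,i)
deriv(g,a)
deriv(g,b)
deriv(g,c)
deriv(g,e)
deriv(g,f)
deriv(g,g)
deriv(g,i)
deriv(i,i)
deriv(j,a)
deriv(j,b)
deriv(j,c)
deriv(j,e)
deriv(j,f)
deriv(j,g)
deriv(j,i)

round 1: derive deriv(a,c) via R0 from red(a,c)
round 1: derive deriv(a,g) via R0 from red(a,g)
round 1: derive deriv(b,a) via R0 from red(b,a)
round 1: derive deriv(b,c) via R0 from red(b,c)
round 1: derive deriv(b,f) via R0 from red(b,f)
round 1: derive deriv(f,a) via R0 from red(f,a)
round 1: derive deriv(f,b) via R0 from red(f,b)
round 1: derive deriv(f,i) via R0 from red(f,i)
round 1: derive deriv(g,a) via R0 from red(g,a)
round 1: derive deriv(g,b) via R0 from red(g,b)
round 1: derive deriv(g,c) via R0 from red(g,c)
round 1: derive deriv(i,i) via R0 from red(i,i)
round 1: derive deriv(j,e) via R0 from red(j,e)
round 1: derive deriv(j,i) via R0 from red(j,i)
round 1: derive deriv(a,b) via R2 from red(a,g), cites(g,b)
round 1: derive deriv(a,e) via R2 from red(a,c), cites(c,e)
round 1: derive deriv(b,b) via R2 from red(b,a), cites(a,b)
round 1: derive deriv(b,e) via R2 from red(b,a), cites(a,e)
round 1: derive deriv(f,c) via R2 from red(f,a), cites(a,c)
round 1: derive deriv(f,e) via R2 from red(f,a), cites(a,e)
round 1: derive deriv(f,f) via R2 from red(f,a), cites(a,f)
round 1: derive deriv(g,e) via R2 from red(g,a), cites(a,e)
round 1: derive deriv(g,f) via R2 from red(g,a), cites(a,f)
round 1: derive deriv(j,a) via R2 from red(j,e), cites(e,a)
round 1: derive deriv(j,c) via R2 from red(j,e), cites(e,c)
round 2: derive deriv(a,a) via R1 from deriv(a,b), deriv(b,a)
round 2: derive deriv(a,f) via R1 from deriv(a,b), deriv(b,f)
round 2: derive deriv(b,g) via R1 from deriv(b,a), deriv(a,g)
round 2: derive deriv(b,i) via R1 from deriv(b,f), deriv(f,i)
round 2: derive deriv(f,g) via R1 from deriv(f,a), deriv(a,g)
round 2: derive deriv(g,g) via R1 from deriv(g,a), deriv(a,g)
round 2: derive deriv(g,i) via R1 from deriv(g,f), deriv(f,i)
round 2: derive deriv(j,b) via R1 from deriv(j,a), deriv(a,b)
round 2: derive deriv(j,g) via R1 from deriv(j,a), deriv(a,g)
round 3: derive deriv(a,i) via R1 from deriv(a,b), deriv(b,i)
round 3: derive deriv(j,f) via R1 from deriv(j,a), deriv(a,f)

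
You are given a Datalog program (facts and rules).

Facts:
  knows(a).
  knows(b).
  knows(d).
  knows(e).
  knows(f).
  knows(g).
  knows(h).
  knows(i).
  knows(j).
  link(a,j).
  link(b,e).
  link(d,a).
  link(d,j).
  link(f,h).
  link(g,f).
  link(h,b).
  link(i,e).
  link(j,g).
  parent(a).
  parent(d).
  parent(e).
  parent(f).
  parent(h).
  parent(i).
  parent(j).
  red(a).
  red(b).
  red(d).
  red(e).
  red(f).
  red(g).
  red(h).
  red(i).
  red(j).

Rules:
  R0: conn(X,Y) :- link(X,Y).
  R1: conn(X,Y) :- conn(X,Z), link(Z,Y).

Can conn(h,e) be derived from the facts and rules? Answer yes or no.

round 1: derive conn(a,j) via R0 from link(a,j)
round 1: derive conn(b,e) via R0 from link(b,e)
round 1: derive conn(d,a) via R0 from link(d,a)
round 1: derive conn(d,j) via R0 from link(d,j)
round 1: derive conn(f,h) via R0 from link(f,h)
round 1: derive conn(g,f) via R0 from link(g,f)
round 1: derive conn(h,b) via R0 from link(h,b)
round 1: derive conn(i,e) via R0 from link(i,e)
round 1: derive conn(j,g) via R0 from link(j,g)
round 2: derive conn(a,g) via R1 from conn(a,j), link(j,g)
round 2: derive conn(d,g) via R1 from conn(d,j), link(j,g)
round 2: derive conn(f,b) via R1 from conn(f,h), link(h,b)
round 2: derive conn(g,h) via R1 from conn(g,f), link(f,h)
round 2: derive conn(h,e) via R1 from conn(h,b), link(b,e)
round 2: derive conn(j,f) via R1 from conn(j,g), link(g,f)
round 3: derive conn(a,f) via R1 from conn(a,g), link(g,f)
round 3: derive conn(d,f) via R1 from conn(d,g), link(g,f)
round 3: derive conn(f,e) via R1 from conn(f,b), link(b,e)
round 3: derive conn(g,b) via R1 from conn(g,h), link(h,b)
round 3: derive conn(j,h) via R1 from conn(j,f), link(f,h)
round 4: derive conn(a,h) via R1 from conn(a,f), link(f,h)
round 4: derive conn(d,h) via R1 from conn(d,f), link(f,h)
round 4: derive conn(g,e) via R1 from conn(g,b), link(b,e)
round 4: derive conn(j,b) via R1 from conn(j,h), link(h,b)
round 5: derive conn(a,b) via R1 from conn(a,h), link(h,b)
round 5: derive conn(d,b) via R1 from conn(d,h), link(h,b)
round 5: derive conn(j,e) via R1 from conn(j,b), link(b,e)
round 6: derive conn(a,e) via R1 from conn(a,b), link(b,e)
round 6: derive conn(d,e) via R1 from conn(d,b), link(b,e)

yes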